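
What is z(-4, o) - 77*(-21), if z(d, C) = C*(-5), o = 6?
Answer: 1587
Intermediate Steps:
z(d, C) = -5*C
z(-4, o) - 77*(-21) = -5*6 - 77*(-21) = -30 + 1617 = 1587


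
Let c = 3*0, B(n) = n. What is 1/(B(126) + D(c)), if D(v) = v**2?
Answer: 1/126 ≈ 0.0079365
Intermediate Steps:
c = 0
1/(B(126) + D(c)) = 1/(126 + 0**2) = 1/(126 + 0) = 1/126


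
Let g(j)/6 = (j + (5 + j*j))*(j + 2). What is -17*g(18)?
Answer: -707880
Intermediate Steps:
g(j) = 6*(2 + j)*(5 + j + j**2) (g(j) = 6*((j + (5 + j*j))*(j + 2)) = 6*((j + (5 + j**2))*(2 + j)) = 6*((5 + j + j**2)*(2 + j)) = 6*((2 + j)*(5 + j + j**2)) = 6*(2 + j)*(5 + j + j**2))
-17*g(18) = -17*(60 + 6*18**3 + 18*18**2 + 42*18) = -17*(60 + 6*5832 + 18*324 + 756) = -17*(60 + 34992 + 5832 + 756) = -17*41640 = -707880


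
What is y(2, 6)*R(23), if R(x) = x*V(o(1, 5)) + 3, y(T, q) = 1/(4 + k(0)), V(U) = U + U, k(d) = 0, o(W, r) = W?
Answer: 49/4 ≈ 12.250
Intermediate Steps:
V(U) = 2*U
y(T, q) = ¼ (y(T, q) = 1/(4 + 0) = 1/4 = ¼)
R(x) = 3 + 2*x (R(x) = x*(2*1) + 3 = x*2 + 3 = 2*x + 3 = 3 + 2*x)
y(2, 6)*R(23) = (3 + 2*23)/4 = (3 + 46)/4 = (¼)*49 = 49/4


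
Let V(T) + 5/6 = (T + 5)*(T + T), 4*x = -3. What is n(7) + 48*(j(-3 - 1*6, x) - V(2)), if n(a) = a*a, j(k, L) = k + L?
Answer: -1723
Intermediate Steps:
x = -¾ (x = (¼)*(-3) = -¾ ≈ -0.75000)
V(T) = -⅚ + 2*T*(5 + T) (V(T) = -⅚ + (T + 5)*(T + T) = -⅚ + (5 + T)*(2*T) = -⅚ + 2*T*(5 + T))
j(k, L) = L + k
n(a) = a²
n(7) + 48*(j(-3 - 1*6, x) - V(2)) = 7² + 48*((-¾ + (-3 - 1*6)) - (-⅚ + 2*2² + 10*2)) = 49 + 48*((-¾ + (-3 - 6)) - (-⅚ + 2*4 + 20)) = 49 + 48*((-¾ - 9) - (-⅚ + 8 + 20)) = 49 + 48*(-39/4 - 1*163/6) = 49 + 48*(-39/4 - 163/6) = 49 + 48*(-443/12) = 49 - 1772 = -1723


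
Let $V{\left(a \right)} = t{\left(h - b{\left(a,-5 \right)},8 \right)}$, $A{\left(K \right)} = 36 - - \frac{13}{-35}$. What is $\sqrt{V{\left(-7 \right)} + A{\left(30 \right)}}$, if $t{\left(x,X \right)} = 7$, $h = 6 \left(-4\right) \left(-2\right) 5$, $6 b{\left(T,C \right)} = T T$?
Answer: $\frac{2 \sqrt{13055}}{35} \approx 6.5291$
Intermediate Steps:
$b{\left(T,C \right)} = \frac{T^{2}}{6}$ ($b{\left(T,C \right)} = \frac{T T}{6} = \frac{T^{2}}{6}$)
$h = 240$ ($h = 6 \cdot 8 \cdot 5 = 6 \cdot 40 = 240$)
$A{\left(K \right)} = \frac{1247}{35}$ ($A{\left(K \right)} = 36 - \left(-13\right) \left(- \frac{1}{35}\right) = 36 - \frac{13}{35} = \frac{1247}{35}$)
$V{\left(a \right)} = 7$
$\sqrt{V{\left(-7 \right)} + A{\left(30 \right)}} = \sqrt{7 + \frac{1247}{35}} = \sqrt{\frac{1492}{35}} = \frac{2 \sqrt{13055}}{35}$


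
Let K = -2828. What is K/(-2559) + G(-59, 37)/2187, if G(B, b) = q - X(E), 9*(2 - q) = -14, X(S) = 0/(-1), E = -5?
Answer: 18581804/16789599 ≈ 1.1067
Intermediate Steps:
X(S) = 0 (X(S) = 0*(-1) = 0)
q = 32/9 (q = 2 - ⅑*(-14) = 2 + 14/9 = 32/9 ≈ 3.5556)
G(B, b) = 32/9 (G(B, b) = 32/9 - 1*0 = 32/9 + 0 = 32/9)
K/(-2559) + G(-59, 37)/2187 = -2828/(-2559) + (32/9)/2187 = -2828*(-1/2559) + (32/9)*(1/2187) = 2828/2559 + 32/19683 = 18581804/16789599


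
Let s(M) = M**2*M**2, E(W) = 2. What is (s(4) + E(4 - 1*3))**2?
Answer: 66564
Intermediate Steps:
s(M) = M**4
(s(4) + E(4 - 1*3))**2 = (4**4 + 2)**2 = (256 + 2)**2 = 258**2 = 66564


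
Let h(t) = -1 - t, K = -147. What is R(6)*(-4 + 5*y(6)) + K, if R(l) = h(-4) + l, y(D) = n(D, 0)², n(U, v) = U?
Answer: 1437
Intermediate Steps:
y(D) = D²
R(l) = 3 + l (R(l) = (-1 - 1*(-4)) + l = (-1 + 4) + l = 3 + l)
R(6)*(-4 + 5*y(6)) + K = (3 + 6)*(-4 + 5*6²) - 147 = 9*(-4 + 5*36) - 147 = 9*(-4 + 180) - 147 = 9*176 - 147 = 1584 - 147 = 1437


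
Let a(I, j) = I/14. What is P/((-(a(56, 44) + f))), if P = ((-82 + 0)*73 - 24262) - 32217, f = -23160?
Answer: -62465/23156 ≈ -2.6976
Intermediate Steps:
a(I, j) = I/14 (a(I, j) = I*(1/14) = I/14)
P = -62465 (P = (-82*73 - 24262) - 32217 = (-5986 - 24262) - 32217 = -30248 - 32217 = -62465)
P/((-(a(56, 44) + f))) = -62465*(-1/((1/14)*56 - 23160)) = -62465*(-1/(4 - 23160)) = -62465/((-1*(-23156))) = -62465/23156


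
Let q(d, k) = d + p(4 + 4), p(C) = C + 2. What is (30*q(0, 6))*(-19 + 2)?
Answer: -5100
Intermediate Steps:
p(C) = 2 + C
q(d, k) = 10 + d (q(d, k) = d + (2 + (4 + 4)) = d + (2 + 8) = d + 10 = 10 + d)
(30*q(0, 6))*(-19 + 2) = (30*(10 + 0))*(-19 + 2) = (30*10)*(-17) = 300*(-17) = -5100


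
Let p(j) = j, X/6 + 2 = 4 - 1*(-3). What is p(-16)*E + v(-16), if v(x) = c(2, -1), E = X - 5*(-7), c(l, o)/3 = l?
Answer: -1034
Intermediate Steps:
X = 30 (X = -12 + 6*(4 - 1*(-3)) = -12 + 6*(4 + 3) = -12 + 6*7 = -12 + 42 = 30)
c(l, o) = 3*l
E = 65 (E = 30 - 5*(-7) = 30 + 35 = 65)
v(x) = 6 (v(x) = 3*2 = 6)
p(-16)*E + v(-16) = -16*65 + 6 = -1040 + 6 = -1034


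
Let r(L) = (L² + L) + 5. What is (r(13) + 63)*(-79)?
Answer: -19750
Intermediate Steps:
r(L) = 5 + L + L² (r(L) = (L + L²) + 5 = 5 + L + L²)
(r(13) + 63)*(-79) = ((5 + 13 + 13²) + 63)*(-79) = ((5 + 13 + 169) + 63)*(-79) = (187 + 63)*(-79) = 250*(-79) = -19750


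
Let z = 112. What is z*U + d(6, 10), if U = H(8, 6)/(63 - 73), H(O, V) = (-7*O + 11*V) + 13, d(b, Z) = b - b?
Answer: -1288/5 ≈ -257.60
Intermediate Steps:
d(b, Z) = 0
H(O, V) = 13 - 7*O + 11*V
U = -23/10 (U = (13 - 7*8 + 11*6)/(63 - 73) = (13 - 56 + 66)/(-10) = 23*(-⅒) = -23/10 ≈ -2.3000)
z*U + d(6, 10) = 112*(-23/10) + 0 = -1288/5 + 0 = -1288/5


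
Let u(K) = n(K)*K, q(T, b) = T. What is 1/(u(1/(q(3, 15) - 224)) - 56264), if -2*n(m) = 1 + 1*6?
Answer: -442/24868681 ≈ -1.7773e-5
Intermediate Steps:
n(m) = -7/2 (n(m) = -(1 + 1*6)/2 = -(1 + 6)/2 = -½*7 = -7/2)
u(K) = -7*K/2
1/(u(1/(q(3, 15) - 224)) - 56264) = 1/(-7/(2*(3 - 224)) - 56264) = 1/(-7/2/(-221) - 56264) = 1/(-7/2*(-1/221) - 56264) = 1/(7/442 - 56264) = 1/(-24868681/442) = -442/24868681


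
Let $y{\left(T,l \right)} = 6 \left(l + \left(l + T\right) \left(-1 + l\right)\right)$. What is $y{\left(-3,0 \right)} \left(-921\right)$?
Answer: $-16578$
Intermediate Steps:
$y{\left(T,l \right)} = 6 l + 6 \left(-1 + l\right) \left(T + l\right)$ ($y{\left(T,l \right)} = 6 \left(l + \left(T + l\right) \left(-1 + l\right)\right) = 6 \left(l + \left(-1 + l\right) \left(T + l\right)\right) = 6 l + 6 \left(-1 + l\right) \left(T + l\right)$)
$y{\left(-3,0 \right)} \left(-921\right) = \left(\left(-6\right) \left(-3\right) + 6 \cdot 0^{2} + 6 \left(-3\right) 0\right) \left(-921\right) = \left(18 + 6 \cdot 0 + 0\right) \left(-921\right) = \left(18 + 0 + 0\right) \left(-921\right) = 18 \left(-921\right) = -16578$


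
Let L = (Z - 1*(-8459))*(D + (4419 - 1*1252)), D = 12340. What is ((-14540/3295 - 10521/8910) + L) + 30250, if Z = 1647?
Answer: 102261344171429/652410 ≈ 1.5674e+8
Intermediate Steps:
L = 156713742 (L = (1647 - 1*(-8459))*(12340 + (4419 - 1*1252)) = (1647 + 8459)*(12340 + (4419 - 1252)) = 10106*(12340 + 3167) = 10106*15507 = 156713742)
((-14540/3295 - 10521/8910) + L) + 30250 = ((-14540/3295 - 10521/8910) + 156713742) + 30250 = ((-14540*1/3295 - 10521*1/8910) + 156713742) + 30250 = ((-2908/659 - 1169/990) + 156713742) + 30250 = (-3649291/652410 + 156713742) + 30250 = 102241608768929/652410 + 30250 = 102261344171429/652410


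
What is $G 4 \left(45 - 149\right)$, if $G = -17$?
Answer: $7072$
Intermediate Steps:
$G 4 \left(45 - 149\right) = \left(-17\right) 4 \left(45 - 149\right) = \left(-68\right) \left(-104\right) = 7072$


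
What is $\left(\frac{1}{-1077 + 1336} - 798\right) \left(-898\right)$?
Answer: $\frac{185599538}{259} \approx 7.166 \cdot 10^{5}$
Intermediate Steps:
$\left(\frac{1}{-1077 + 1336} - 798\right) \left(-898\right) = \left(\frac{1}{259} - 798\right) \left(-898\right) = \left(- \frac{206681}{259}\right) \left(-898\right) = \frac{185599538}{259}$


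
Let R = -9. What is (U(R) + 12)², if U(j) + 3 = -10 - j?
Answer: 64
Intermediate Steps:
U(j) = -13 - j (U(j) = -3 + (-10 - j) = -13 - j)
(U(R) + 12)² = ((-13 - 1*(-9)) + 12)² = ((-13 + 9) + 12)² = (-4 + 12)² = 8² = 64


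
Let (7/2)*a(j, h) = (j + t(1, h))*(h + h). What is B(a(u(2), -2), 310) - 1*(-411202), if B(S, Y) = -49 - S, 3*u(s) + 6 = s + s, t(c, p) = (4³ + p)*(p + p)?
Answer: 8628245/21 ≈ 4.1087e+5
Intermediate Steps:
t(c, p) = 2*p*(64 + p) (t(c, p) = (64 + p)*(2*p) = 2*p*(64 + p))
u(s) = -2 + 2*s/3 (u(s) = -2 + (s + s)/3 = -2 + (2*s)/3 = -2 + 2*s/3)
a(j, h) = 4*h*(j + 2*h*(64 + h))/7 (a(j, h) = 2*((j + 2*h*(64 + h))*(h + h))/7 = 2*((j + 2*h*(64 + h))*(2*h))/7 = 2*(2*h*(j + 2*h*(64 + h)))/7 = 4*h*(j + 2*h*(64 + h))/7)
B(a(u(2), -2), 310) - 1*(-411202) = (-49 - 4*(-2)*((-2 + (⅔)*2) + 2*(-2)*(64 - 2))/7) - 1*(-411202) = (-49 - 4*(-2)*((-2 + 4/3) + 2*(-2)*62)/7) + 411202 = (-49 - 4*(-2)*(-⅔ - 248)/7) + 411202 = (-49 - 4*(-2)*(-746)/(7*3)) + 411202 = (-49 - 1*5968/21) + 411202 = (-49 - 5968/21) + 411202 = -6997/21 + 411202 = 8628245/21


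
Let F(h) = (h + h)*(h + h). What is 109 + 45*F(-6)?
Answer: 6589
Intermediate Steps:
F(h) = 4*h² (F(h) = (2*h)*(2*h) = 4*h²)
109 + 45*F(-6) = 109 + 45*(4*(-6)²) = 109 + 45*(4*36) = 109 + 45*144 = 109 + 6480 = 6589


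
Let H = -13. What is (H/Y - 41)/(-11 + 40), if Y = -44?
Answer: -1791/1276 ≈ -1.4036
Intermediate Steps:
(H/Y - 41)/(-11 + 40) = (-13/(-44) - 41)/(-11 + 40) = (-13*(-1/44) - 41)/29 = (13/44 - 41)/29 = (1/29)*(-1791/44) = -1791/1276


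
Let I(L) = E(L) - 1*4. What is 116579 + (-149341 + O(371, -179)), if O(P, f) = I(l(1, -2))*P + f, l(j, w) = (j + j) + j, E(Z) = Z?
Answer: -33312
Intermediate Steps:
l(j, w) = 3*j (l(j, w) = 2*j + j = 3*j)
I(L) = -4 + L (I(L) = L - 1*4 = L - 4 = -4 + L)
O(P, f) = f - P (O(P, f) = (-4 + 3*1)*P + f = (-4 + 3)*P + f = -P + f = f - P)
116579 + (-149341 + O(371, -179)) = 116579 + (-149341 + (-179 - 1*371)) = 116579 + (-149341 + (-179 - 371)) = 116579 + (-149341 - 550) = 116579 - 149891 = -33312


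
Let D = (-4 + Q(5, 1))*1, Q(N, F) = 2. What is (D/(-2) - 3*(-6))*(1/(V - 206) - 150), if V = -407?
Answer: -1747069/613 ≈ -2850.0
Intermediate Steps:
D = -2 (D = (-4 + 2)*1 = -2*1 = -2)
(D/(-2) - 3*(-6))*(1/(V - 206) - 150) = (-2/(-2) - 3*(-6))*(1/(-407 - 206) - 150) = (-½*(-2) + 18)*(1/(-613) - 150) = (1 + 18)*(-1/613 - 150) = 19*(-91951/613) = -1747069/613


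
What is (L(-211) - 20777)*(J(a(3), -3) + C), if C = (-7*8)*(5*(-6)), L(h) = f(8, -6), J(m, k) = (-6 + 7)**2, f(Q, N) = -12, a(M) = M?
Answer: -34946309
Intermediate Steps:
J(m, k) = 1 (J(m, k) = 1**2 = 1)
L(h) = -12
C = 1680 (C = -56*(-30) = 1680)
(L(-211) - 20777)*(J(a(3), -3) + C) = (-12 - 20777)*(1 + 1680) = -20789*1681 = -34946309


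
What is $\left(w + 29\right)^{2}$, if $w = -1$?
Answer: $784$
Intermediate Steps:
$\left(w + 29\right)^{2} = \left(-1 + 29\right)^{2} = 28^{2} = 784$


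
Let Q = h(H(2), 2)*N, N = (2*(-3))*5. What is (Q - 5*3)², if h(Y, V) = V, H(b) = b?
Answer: 5625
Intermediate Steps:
N = -30 (N = -6*5 = -30)
Q = -60 (Q = 2*(-30) = -60)
(Q - 5*3)² = (-60 - 5*3)² = (-60 - 15)² = (-75)² = 5625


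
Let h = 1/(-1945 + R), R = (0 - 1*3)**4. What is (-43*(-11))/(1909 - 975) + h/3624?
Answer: 1597589197/3154648512 ≈ 0.50642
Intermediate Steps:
R = 81 (R = (0 - 3)**4 = (-3)**4 = 81)
h = -1/1864 (h = 1/(-1945 + 81) = 1/(-1864) = -1/1864 ≈ -0.00053648)
(-43*(-11))/(1909 - 975) + h/3624 = (-43*(-11))/(1909 - 975) - 1/1864/3624 = 473/934 - 1/1864*1/3624 = 473*(1/934) - 1/6755136 = 473/934 - 1/6755136 = 1597589197/3154648512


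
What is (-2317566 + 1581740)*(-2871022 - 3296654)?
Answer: 4538336360376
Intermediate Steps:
(-2317566 + 1581740)*(-2871022 - 3296654) = -735826*(-6167676) = 4538336360376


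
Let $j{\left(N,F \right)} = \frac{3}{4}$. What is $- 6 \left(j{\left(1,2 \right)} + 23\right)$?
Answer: $- \frac{285}{2} \approx -142.5$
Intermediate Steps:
$j{\left(N,F \right)} = \frac{3}{4}$ ($j{\left(N,F \right)} = 3 \cdot \frac{1}{4} = \frac{3}{4}$)
$- 6 \left(j{\left(1,2 \right)} + 23\right) = - 6 \left(\frac{3}{4} + 23\right) = \left(-6\right) \frac{95}{4} = - \frac{285}{2}$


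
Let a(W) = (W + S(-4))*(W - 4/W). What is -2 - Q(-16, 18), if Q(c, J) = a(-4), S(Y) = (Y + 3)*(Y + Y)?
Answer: 10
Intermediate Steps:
S(Y) = 2*Y*(3 + Y) (S(Y) = (3 + Y)*(2*Y) = 2*Y*(3 + Y))
a(W) = (8 + W)*(W - 4/W) (a(W) = (W + 2*(-4)*(3 - 4))*(W - 4/W) = (W + 2*(-4)*(-1))*(W - 4/W) = (W + 8)*(W - 4/W) = (8 + W)*(W - 4/W))
Q(c, J) = -12 (Q(c, J) = -4 + (-4)**2 - 32/(-4) + 8*(-4) = -4 + 16 - 32*(-1/4) - 32 = -4 + 16 + 8 - 32 = -12)
-2 - Q(-16, 18) = -2 - 1*(-12) = -2 + 12 = 10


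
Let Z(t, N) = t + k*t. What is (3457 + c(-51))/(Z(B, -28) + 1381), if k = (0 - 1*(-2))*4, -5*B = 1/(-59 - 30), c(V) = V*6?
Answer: 1402195/614554 ≈ 2.2816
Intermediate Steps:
c(V) = 6*V
B = 1/445 (B = -1/(5*(-59 - 30)) = -1/5/(-89) = -1/5*(-1/89) = 1/445 ≈ 0.0022472)
k = 8 (k = (0 + 2)*4 = 2*4 = 8)
Z(t, N) = 9*t (Z(t, N) = t + 8*t = 9*t)
(3457 + c(-51))/(Z(B, -28) + 1381) = (3457 + 6*(-51))/(9*(1/445) + 1381) = (3457 - 306)/(9/445 + 1381) = 3151/(614554/445) = 3151*(445/614554) = 1402195/614554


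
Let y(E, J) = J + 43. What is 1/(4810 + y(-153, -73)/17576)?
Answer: 8788/42270265 ≈ 0.00020790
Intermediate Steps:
y(E, J) = 43 + J
1/(4810 + y(-153, -73)/17576) = 1/(4810 + (43 - 73)/17576) = 1/(4810 - 30*1/17576) = 1/(4810 - 15/8788) = 1/(42270265/8788) = 8788/42270265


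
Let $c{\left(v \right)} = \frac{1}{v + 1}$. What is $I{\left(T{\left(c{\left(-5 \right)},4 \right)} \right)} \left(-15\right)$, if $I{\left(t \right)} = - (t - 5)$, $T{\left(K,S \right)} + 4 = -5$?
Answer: $-210$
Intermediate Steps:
$c{\left(v \right)} = \frac{1}{1 + v}$
$T{\left(K,S \right)} = -9$ ($T{\left(K,S \right)} = -4 - 5 = -9$)
$I{\left(t \right)} = 5 - t$ ($I{\left(t \right)} = - (t - 5) = - (-5 + t) = 5 - t$)
$I{\left(T{\left(c{\left(-5 \right)},4 \right)} \right)} \left(-15\right) = \left(5 - -9\right) \left(-15\right) = \left(5 + 9\right) \left(-15\right) = 14 \left(-15\right) = -210$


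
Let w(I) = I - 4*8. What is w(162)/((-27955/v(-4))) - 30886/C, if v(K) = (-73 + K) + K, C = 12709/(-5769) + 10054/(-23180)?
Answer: 11546466490728198/985682526143 ≈ 11714.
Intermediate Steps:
C = -176298073/66862710 (C = 12709*(-1/5769) + 10054*(-1/23180) = -12709/5769 - 5027/11590 = -176298073/66862710 ≈ -2.6367)
v(K) = -73 + 2*K
w(I) = -32 + I (w(I) = I - 32 = -32 + I)
w(162)/((-27955/v(-4))) - 30886/C = (-32 + 162)/((-27955/(-73 + 2*(-4)))) - 30886/(-176298073/66862710) = 130/((-27955/(-73 - 8))) - 30886*(-66862710/176298073) = 130/((-27955/(-81))) + 2065121661060/176298073 = 130/((-27955*(-1/81))) + 2065121661060/176298073 = 130/(27955/81) + 2065121661060/176298073 = 130*(81/27955) + 2065121661060/176298073 = 2106/5591 + 2065121661060/176298073 = 11546466490728198/985682526143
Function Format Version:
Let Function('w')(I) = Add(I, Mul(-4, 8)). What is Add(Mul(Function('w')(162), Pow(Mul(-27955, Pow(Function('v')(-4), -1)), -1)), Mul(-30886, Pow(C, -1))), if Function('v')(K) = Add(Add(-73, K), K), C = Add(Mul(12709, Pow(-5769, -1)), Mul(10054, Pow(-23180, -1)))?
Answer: Rational(11546466490728198, 985682526143) ≈ 11714.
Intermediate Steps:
C = Rational(-176298073, 66862710) (C = Add(Mul(12709, Rational(-1, 5769)), Mul(10054, Rational(-1, 23180))) = Add(Rational(-12709, 5769), Rational(-5027, 11590)) = Rational(-176298073, 66862710) ≈ -2.6367)
Function('v')(K) = Add(-73, Mul(2, K))
Function('w')(I) = Add(-32, I) (Function('w')(I) = Add(I, -32) = Add(-32, I))
Add(Mul(Function('w')(162), Pow(Mul(-27955, Pow(Function('v')(-4), -1)), -1)), Mul(-30886, Pow(C, -1))) = Add(Mul(Add(-32, 162), Pow(Mul(-27955, Pow(Add(-73, Mul(2, -4)), -1)), -1)), Mul(-30886, Pow(Rational(-176298073, 66862710), -1))) = Add(Mul(130, Pow(Mul(-27955, Pow(Add(-73, -8), -1)), -1)), Mul(-30886, Rational(-66862710, 176298073))) = Add(Mul(130, Pow(Mul(-27955, Pow(-81, -1)), -1)), Rational(2065121661060, 176298073)) = Add(Mul(130, Pow(Mul(-27955, Rational(-1, 81)), -1)), Rational(2065121661060, 176298073)) = Add(Mul(130, Pow(Rational(27955, 81), -1)), Rational(2065121661060, 176298073)) = Add(Mul(130, Rational(81, 27955)), Rational(2065121661060, 176298073)) = Add(Rational(2106, 5591), Rational(2065121661060, 176298073)) = Rational(11546466490728198, 985682526143)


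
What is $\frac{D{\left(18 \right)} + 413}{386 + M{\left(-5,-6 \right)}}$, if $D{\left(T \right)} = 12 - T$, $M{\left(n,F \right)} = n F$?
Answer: $\frac{407}{416} \approx 0.97836$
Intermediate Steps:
$M{\left(n,F \right)} = F n$
$\frac{D{\left(18 \right)} + 413}{386 + M{\left(-5,-6 \right)}} = \frac{\left(12 - 18\right) + 413}{386 - -30} = \frac{\left(12 - 18\right) + 413}{386 + 30} = \frac{-6 + 413}{416} = 407 \cdot \frac{1}{416} = \frac{407}{416}$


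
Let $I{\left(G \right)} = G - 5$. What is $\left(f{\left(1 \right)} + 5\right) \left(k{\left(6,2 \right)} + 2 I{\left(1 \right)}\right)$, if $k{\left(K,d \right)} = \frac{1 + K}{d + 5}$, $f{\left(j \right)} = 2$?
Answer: $-49$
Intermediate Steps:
$I{\left(G \right)} = -5 + G$
$k{\left(K,d \right)} = \frac{1 + K}{5 + d}$
$\left(f{\left(1 \right)} + 5\right) \left(k{\left(6,2 \right)} + 2 I{\left(1 \right)}\right) = \left(2 + 5\right) \left(\frac{1 + 6}{5 + 2} + 2 \left(-5 + 1\right)\right) = 7 \left(\frac{1}{7} \cdot 7 + 2 \left(-4\right)\right) = 7 \left(\frac{1}{7} \cdot 7 - 8\right) = 7 \left(1 - 8\right) = 7 \left(-7\right) = -49$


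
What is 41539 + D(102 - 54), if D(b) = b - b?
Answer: 41539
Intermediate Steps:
D(b) = 0
41539 + D(102 - 54) = 41539 + 0 = 41539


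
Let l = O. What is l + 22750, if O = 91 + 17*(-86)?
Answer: 21379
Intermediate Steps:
O = -1371 (O = 91 - 1462 = -1371)
l = -1371
l + 22750 = -1371 + 22750 = 21379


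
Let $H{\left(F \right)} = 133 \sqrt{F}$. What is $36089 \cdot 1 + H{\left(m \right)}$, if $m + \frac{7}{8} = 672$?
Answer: $36089 + \frac{133 \sqrt{10738}}{4} \approx 39535.0$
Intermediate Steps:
$m = \frac{5369}{8}$ ($m = - \frac{7}{8} + 672 = \frac{5369}{8} \approx 671.13$)
$36089 \cdot 1 + H{\left(m \right)} = 36089 \cdot 1 + 133 \sqrt{\frac{5369}{8}} = 36089 + 133 \frac{\sqrt{10738}}{4} = 36089 + \frac{133 \sqrt{10738}}{4}$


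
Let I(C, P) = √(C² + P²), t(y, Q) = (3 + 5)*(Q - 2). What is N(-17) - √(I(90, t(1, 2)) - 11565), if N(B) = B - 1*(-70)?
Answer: 53 - 15*I*√51 ≈ 53.0 - 107.12*I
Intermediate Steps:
N(B) = 70 + B (N(B) = B + 70 = 70 + B)
t(y, Q) = -16 + 8*Q (t(y, Q) = 8*(-2 + Q) = -16 + 8*Q)
N(-17) - √(I(90, t(1, 2)) - 11565) = (70 - 17) - √(√(90² + (-16 + 8*2)²) - 11565) = 53 - √(√(8100 + (-16 + 16)²) - 11565) = 53 - √(√(8100 + 0²) - 11565) = 53 - √(√(8100 + 0) - 11565) = 53 - √(√8100 - 11565) = 53 - √(90 - 11565) = 53 - √(-11475) = 53 - 15*I*√51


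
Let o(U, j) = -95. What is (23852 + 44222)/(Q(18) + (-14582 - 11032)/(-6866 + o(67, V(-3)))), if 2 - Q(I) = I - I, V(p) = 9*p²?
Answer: 236931557/19768 ≈ 11986.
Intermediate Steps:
Q(I) = 2 (Q(I) = 2 - (I - I) = 2 - 1*0 = 2 + 0 = 2)
(23852 + 44222)/(Q(18) + (-14582 - 11032)/(-6866 + o(67, V(-3)))) = (23852 + 44222)/(2 + (-14582 - 11032)/(-6866 - 95)) = 68074/(2 - 25614/(-6961)) = 68074/(2 - 25614*(-1/6961)) = 68074/(2 + 25614/6961) = 68074/(39536/6961) = 68074*(6961/39536) = 236931557/19768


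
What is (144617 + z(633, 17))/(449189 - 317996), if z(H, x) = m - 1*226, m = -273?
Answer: 144118/131193 ≈ 1.0985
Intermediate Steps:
z(H, x) = -499 (z(H, x) = -273 - 1*226 = -273 - 226 = -499)
(144617 + z(633, 17))/(449189 - 317996) = (144617 - 499)/(449189 - 317996) = 144118/131193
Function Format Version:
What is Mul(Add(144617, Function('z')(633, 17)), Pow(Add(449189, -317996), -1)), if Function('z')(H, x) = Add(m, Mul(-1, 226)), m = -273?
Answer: Rational(144118, 131193) ≈ 1.0985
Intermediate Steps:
Function('z')(H, x) = -499 (Function('z')(H, x) = Add(-273, Mul(-1, 226)) = Add(-273, -226) = -499)
Mul(Add(144617, Function('z')(633, 17)), Pow(Add(449189, -317996), -1)) = Mul(Add(144617, -499), Pow(Add(449189, -317996), -1)) = Mul(144118, Pow(131193, -1)) = Mul(144118, Rational(1, 131193)) = Rational(144118, 131193)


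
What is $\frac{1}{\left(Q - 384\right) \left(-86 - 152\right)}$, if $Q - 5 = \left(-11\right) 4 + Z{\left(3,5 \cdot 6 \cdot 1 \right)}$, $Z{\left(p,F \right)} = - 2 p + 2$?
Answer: $\frac{1}{101626} \approx 9.84 \cdot 10^{-6}$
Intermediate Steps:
$Z{\left(p,F \right)} = 2 - 2 p$
$Q = -43$ ($Q = 5 + \left(\left(-11\right) 4 + \left(2 - 6\right)\right) = 5 + \left(-44 + \left(2 - 6\right)\right) = 5 - 48 = -43$)
$\frac{1}{\left(Q - 384\right) \left(-86 - 152\right)} = \frac{1}{\left(-43 - 384\right) \left(-86 - 152\right)} = \frac{1}{\left(-427\right) \left(-238\right)} = \frac{1}{101626}$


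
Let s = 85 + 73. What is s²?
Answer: 24964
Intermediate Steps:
s = 158
s² = 158² = 24964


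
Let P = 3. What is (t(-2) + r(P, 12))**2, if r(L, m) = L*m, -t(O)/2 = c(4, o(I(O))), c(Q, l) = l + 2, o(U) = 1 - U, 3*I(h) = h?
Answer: 7396/9 ≈ 821.78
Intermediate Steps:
I(h) = h/3
c(Q, l) = 2 + l
t(O) = -6 + 2*O/3 (t(O) = -2*(2 + (1 - O/3)) = -2*(3 - O/3) = -6 + 2*O/3)
(t(-2) + r(P, 12))**2 = ((-6 + (2/3)*(-2)) + 3*12)**2 = ((-6 - 4/3) + 36)**2 = (-22/3 + 36)**2 = (86/3)**2 = 7396/9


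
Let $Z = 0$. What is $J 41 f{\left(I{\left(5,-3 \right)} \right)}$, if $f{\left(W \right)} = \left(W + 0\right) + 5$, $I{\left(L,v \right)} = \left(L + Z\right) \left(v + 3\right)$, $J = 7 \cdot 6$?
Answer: $8610$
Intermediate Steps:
$J = 42$
$I{\left(L,v \right)} = L \left(3 + v\right)$ ($I{\left(L,v \right)} = \left(L + 0\right) \left(v + 3\right) = L \left(3 + v\right)$)
$f{\left(W \right)} = 5 + W$ ($f{\left(W \right)} = W + 5 = 5 + W$)
$J 41 f{\left(I{\left(5,-3 \right)} \right)} = 42 \cdot 41 \left(5 + 5 \left(3 - 3\right)\right) = 1722 \left(5 + 5 \cdot 0\right) = 1722 \left(5 + 0\right) = 1722 \cdot 5 = 8610$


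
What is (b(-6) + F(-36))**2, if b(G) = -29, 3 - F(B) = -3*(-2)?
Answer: 1024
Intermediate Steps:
F(B) = -3 (F(B) = 3 - (-3)*(-2) = 3 - 1*6 = 3 - 6 = -3)
(b(-6) + F(-36))**2 = (-29 - 3)**2 = (-32)**2 = 1024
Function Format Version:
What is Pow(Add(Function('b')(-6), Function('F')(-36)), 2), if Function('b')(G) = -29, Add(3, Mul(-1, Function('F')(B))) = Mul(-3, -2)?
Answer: 1024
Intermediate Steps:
Function('F')(B) = -3 (Function('F')(B) = Add(3, Mul(-1, Mul(-3, -2))) = Add(3, Mul(-1, 6)) = Add(3, -6) = -3)
Pow(Add(Function('b')(-6), Function('F')(-36)), 2) = Pow(Add(-29, -3), 2) = Pow(-32, 2) = 1024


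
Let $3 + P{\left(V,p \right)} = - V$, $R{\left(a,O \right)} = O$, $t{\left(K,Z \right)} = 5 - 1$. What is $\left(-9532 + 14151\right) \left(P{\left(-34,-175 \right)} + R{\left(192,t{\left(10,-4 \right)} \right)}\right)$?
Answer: $161665$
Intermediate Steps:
$t{\left(K,Z \right)} = 4$
$P{\left(V,p \right)} = -3 - V$
$\left(-9532 + 14151\right) \left(P{\left(-34,-175 \right)} + R{\left(192,t{\left(10,-4 \right)} \right)}\right) = \left(-9532 + 14151\right) \left(\left(-3 - -34\right) + 4\right) = 4619 \left(\left(-3 + 34\right) + 4\right) = 4619 \left(31 + 4\right) = 4619 \cdot 35 = 161665$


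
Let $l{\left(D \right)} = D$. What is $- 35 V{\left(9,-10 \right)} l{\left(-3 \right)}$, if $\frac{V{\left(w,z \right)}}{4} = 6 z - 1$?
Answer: $-25620$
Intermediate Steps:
$V{\left(w,z \right)} = -4 + 24 z$ ($V{\left(w,z \right)} = 4 \left(6 z - 1\right) = 4 \left(-1 + 6 z\right) = -4 + 24 z$)
$- 35 V{\left(9,-10 \right)} l{\left(-3 \right)} = - 35 \left(-4 + 24 \left(-10\right)\right) \left(-3\right) = - 35 \left(-4 - 240\right) \left(-3\right) = \left(-35\right) \left(-244\right) \left(-3\right) = 8540 \left(-3\right) = -25620$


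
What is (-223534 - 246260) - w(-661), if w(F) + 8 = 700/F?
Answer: -310527846/661 ≈ -4.6979e+5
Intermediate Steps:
w(F) = -8 + 700/F
(-223534 - 246260) - w(-661) = (-223534 - 246260) - (-8 + 700/(-661)) = -469794 - (-8 + 700*(-1/661)) = -469794 - (-8 - 700/661) = -469794 - 1*(-5988/661) = -469794 + 5988/661 = -310527846/661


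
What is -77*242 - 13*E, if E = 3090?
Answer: -58804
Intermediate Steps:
-77*242 - 13*E = -77*242 - 13*3090 = -18634 - 40170 = -58804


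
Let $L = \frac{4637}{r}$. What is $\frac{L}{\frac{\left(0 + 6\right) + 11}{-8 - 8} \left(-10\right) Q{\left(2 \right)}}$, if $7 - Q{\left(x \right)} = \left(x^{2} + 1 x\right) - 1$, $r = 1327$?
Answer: $\frac{18548}{112795} \approx 0.16444$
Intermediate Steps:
$Q{\left(x \right)} = 8 - x - x^{2}$ ($Q{\left(x \right)} = 7 - \left(\left(x^{2} + 1 x\right) - 1\right) = 7 - \left(\left(x^{2} + x\right) - 1\right) = 7 - \left(\left(x + x^{2}\right) - 1\right) = 7 - \left(-1 + x + x^{2}\right) = 8 - x - x^{2}$)
$L = \frac{4637}{1327} \approx 3.4943$
$\frac{L}{\frac{\left(0 + 6\right) + 11}{-8 - 8} \left(-10\right) Q{\left(2 \right)}} = \frac{4637}{1327 \frac{\left(0 + 6\right) + 11}{-8 - 8} \left(-10\right) \left(8 - 2 - 2^{2}\right)} = \frac{4637}{1327 \frac{6 + 11}{-16} \left(-10\right) \left(8 - 2 - 4\right)} = \frac{4637}{1327 \cdot 17 \left(- \frac{1}{16}\right) \left(-10\right) \left(8 - 2 - 4\right)} = \frac{4637}{1327 \left(- \frac{17}{16}\right) \left(-10\right) 2} = \frac{4637}{1327 \cdot \frac{85}{8} \cdot 2} = \frac{4637}{1327 \cdot \frac{85}{4}} = \frac{4637}{1327} \cdot \frac{4}{85} = \frac{18548}{112795}$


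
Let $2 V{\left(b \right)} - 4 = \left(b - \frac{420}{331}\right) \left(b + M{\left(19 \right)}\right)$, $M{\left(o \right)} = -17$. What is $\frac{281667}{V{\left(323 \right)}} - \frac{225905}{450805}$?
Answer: $\frac{7669686920626}{1469091538651} \approx 5.2207$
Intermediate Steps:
$V{\left(b \right)} = 2 + \frac{\left(-17 + b\right) \left(- \frac{420}{331} + b\right)}{2}$ ($V{\left(b \right)} = 2 + \frac{\left(b - \frac{420}{331}\right) \left(b - 17\right)}{2} = 2 + \frac{\left(b - \frac{420}{331}\right) \left(-17 + b\right)}{2} = 2 + \frac{\left(- \frac{420}{331} + b\right) \left(-17 + b\right)}{2} = 2 + \frac{\left(-17 + b\right) \left(- \frac{420}{331} + b\right)}{2}$)
$\frac{281667}{V{\left(323 \right)}} - \frac{225905}{450805} = \frac{281667}{\frac{4232}{331} + \frac{323^{2}}{2} - \frac{1953181}{662}} - \frac{225905}{450805} = \frac{281667}{\frac{4232}{331} + \frac{1}{2} \cdot 104329 - \frac{1953181}{662}} - \frac{45181}{90161} = \frac{281667}{\frac{4232}{331} + \frac{104329}{2} - \frac{1953181}{662}} - \frac{45181}{90161} = \frac{281667}{\frac{16294091}{331}} - \frac{45181}{90161} = 281667 \cdot \frac{331}{16294091} - \frac{45181}{90161} = \frac{93231777}{16294091} - \frac{45181}{90161} = \frac{7669686920626}{1469091538651}$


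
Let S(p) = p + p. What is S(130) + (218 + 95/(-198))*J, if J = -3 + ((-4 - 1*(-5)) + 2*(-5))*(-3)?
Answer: 180856/33 ≈ 5480.5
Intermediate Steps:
J = 24 (J = -3 + ((-4 + 5) - 10)*(-3) = -3 + (1 - 10)*(-3) = -3 - 9*(-3) = -3 + 27 = 24)
S(p) = 2*p
S(130) + (218 + 95/(-198))*J = 2*130 + (218 + 95/(-198))*24 = 260 + (218 + 95*(-1/198))*24 = 260 + (218 - 95/198)*24 = 260 + (43069/198)*24 = 260 + 172276/33 = 180856/33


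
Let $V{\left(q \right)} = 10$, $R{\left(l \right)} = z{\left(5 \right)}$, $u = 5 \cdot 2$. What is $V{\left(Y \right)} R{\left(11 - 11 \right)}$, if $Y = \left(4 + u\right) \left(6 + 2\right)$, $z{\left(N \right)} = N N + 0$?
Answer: $250$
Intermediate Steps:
$u = 10$
$z{\left(N \right)} = N^{2}$ ($z{\left(N \right)} = N^{2} + 0 = N^{2}$)
$R{\left(l \right)} = 25$ ($R{\left(l \right)} = 5^{2} = 25$)
$Y = 112$ ($Y = \left(4 + 10\right) \left(6 + 2\right) = 14 \cdot 8 = 112$)
$V{\left(Y \right)} R{\left(11 - 11 \right)} = 10 \cdot 25 = 250$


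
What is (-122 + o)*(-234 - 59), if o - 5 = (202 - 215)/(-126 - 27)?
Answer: 5241184/153 ≈ 34256.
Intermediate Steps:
o = 778/153 (o = 5 + (202 - 215)/(-126 - 27) = 5 - 13/(-153) = 5 - 13*(-1/153) = 5 + 13/153 = 778/153 ≈ 5.0850)
(-122 + o)*(-234 - 59) = (-122 + 778/153)*(-234 - 59) = -17888/153*(-293) = 5241184/153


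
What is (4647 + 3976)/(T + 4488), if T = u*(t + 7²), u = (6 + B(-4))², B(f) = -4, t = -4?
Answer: 8623/4668 ≈ 1.8473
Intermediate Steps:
u = 4 (u = (6 - 4)² = 2² = 4)
T = 180 (T = 4*(-4 + 7²) = 4*(-4 + 49) = 4*45 = 180)
(4647 + 3976)/(T + 4488) = (4647 + 3976)/(180 + 4488) = 8623/4668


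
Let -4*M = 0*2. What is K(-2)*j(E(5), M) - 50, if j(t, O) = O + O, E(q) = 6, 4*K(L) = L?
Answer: -50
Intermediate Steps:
K(L) = L/4
M = 0 (M = -0*2 = -¼*0 = 0)
j(t, O) = 2*O
K(-2)*j(E(5), M) - 50 = ((¼)*(-2))*(2*0) - 50 = -½*0 - 50 = 0 - 50 = -50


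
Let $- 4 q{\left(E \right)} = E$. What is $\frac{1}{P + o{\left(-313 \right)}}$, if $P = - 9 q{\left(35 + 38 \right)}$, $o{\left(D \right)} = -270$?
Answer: $- \frac{4}{423} \approx -0.0094563$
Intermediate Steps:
$q{\left(E \right)} = - \frac{E}{4}$
$P = \frac{657}{4}$ ($P = - 9 \left(- \frac{35 + 38}{4}\right) = - 9 \left(\left(- \frac{1}{4}\right) 73\right) = \left(-9\right) \left(- \frac{73}{4}\right) = \frac{657}{4} \approx 164.25$)
$\frac{1}{P + o{\left(-313 \right)}} = \frac{1}{\frac{657}{4} - 270} = \frac{1}{- \frac{423}{4}} = - \frac{4}{423}$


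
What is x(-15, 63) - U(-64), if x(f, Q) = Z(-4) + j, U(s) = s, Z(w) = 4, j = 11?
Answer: 79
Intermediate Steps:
x(f, Q) = 15 (x(f, Q) = 4 + 11 = 15)
x(-15, 63) - U(-64) = 15 - 1*(-64) = 15 + 64 = 79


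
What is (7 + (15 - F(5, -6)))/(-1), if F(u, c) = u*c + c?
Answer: -58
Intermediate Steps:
F(u, c) = c + c*u (F(u, c) = c*u + c = c + c*u)
(7 + (15 - F(5, -6)))/(-1) = (7 + (15 - (-6)*(1 + 5)))/(-1) = -(7 + (15 - (-6)*6)) = -(7 + (15 - 1*(-36))) = -(7 + (15 + 36)) = -(7 + 51) = -1*58 = -58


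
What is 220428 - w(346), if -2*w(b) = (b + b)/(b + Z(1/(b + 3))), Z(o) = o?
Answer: 26617903894/120755 ≈ 2.2043e+5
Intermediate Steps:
w(b) = -b/(b + 1/(3 + b)) (w(b) = -(b + b)/(2*(b + 1/(b + 3))) = -2*b/(2*(b + 1/(3 + b))) = -b/(b + 1/(3 + b)))
220428 - w(346) = 220428 - (-1)*346*(3 + 346)/(1 + 346*(3 + 346)) = 220428 - (-1)*346*349/(1 + 346*349) = 220428 - (-1)*346*349/(1 + 120754) = 220428 - (-1)*346*349/120755 = 220428 - 1*(-120754/120755) = 220428 + 120754/120755 = 26617903894/120755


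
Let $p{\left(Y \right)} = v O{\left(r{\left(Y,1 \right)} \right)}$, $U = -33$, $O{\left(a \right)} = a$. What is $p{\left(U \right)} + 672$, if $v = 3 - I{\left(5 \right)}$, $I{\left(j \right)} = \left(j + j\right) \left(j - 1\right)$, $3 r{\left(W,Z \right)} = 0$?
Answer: $672$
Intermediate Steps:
$r{\left(W,Z \right)} = 0$ ($r{\left(W,Z \right)} = \frac{1}{3} \cdot 0 = 0$)
$I{\left(j \right)} = 2 j \left(-1 + j\right)$
$v = -37$ ($v = 3 - 2 \cdot 5 \left(-1 + 5\right) = 3 - 2 \cdot 5 \cdot 4 = 3 - 40 = -37$)
$p{\left(Y \right)} = 0$ ($p{\left(Y \right)} = \left(-37\right) 0 = 0$)
$p{\left(U \right)} + 672 = 0 + 672 = 672$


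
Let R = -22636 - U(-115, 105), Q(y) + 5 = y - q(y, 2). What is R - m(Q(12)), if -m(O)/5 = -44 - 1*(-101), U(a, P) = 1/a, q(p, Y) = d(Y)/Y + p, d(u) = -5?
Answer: -2570364/115 ≈ -22351.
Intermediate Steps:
q(p, Y) = p - 5/Y (q(p, Y) = -5/Y + p = p - 5/Y)
Q(y) = -5/2 (Q(y) = -5 + (y - (y - 5/2)) = -5 + (y - (-5/2 + y)) = -5 + (y + (5/2 - y)) = -5 + 5/2 = -5/2)
m(O) = -285 (m(O) = -5*(-44 - 1*(-101)) = -5*(-44 + 101) = -5*57 = -285)
R = -2603139/115 (R = -22636 - 1/(-115) = -22636 - 1*(-1/115) = -22636 + 1/115 = -2603139/115 ≈ -22636.)
R - m(Q(12)) = -2603139/115 - 1*(-285) = -2603139/115 + 285 = -2570364/115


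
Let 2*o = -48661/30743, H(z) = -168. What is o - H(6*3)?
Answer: 10280987/61486 ≈ 167.21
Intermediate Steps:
o = -48661/61486 (o = (-48661/30743)/2 = (-48661*1/30743)/2 = (1/2)*(-48661/30743) = -48661/61486 ≈ -0.79142)
o - H(6*3) = -48661/61486 - 1*(-168) = -48661/61486 + 168 = 10280987/61486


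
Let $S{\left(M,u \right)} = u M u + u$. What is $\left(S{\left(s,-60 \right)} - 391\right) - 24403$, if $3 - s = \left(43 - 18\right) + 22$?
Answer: $-183254$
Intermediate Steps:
$s = -44$ ($s = 3 - \left(\left(43 - 18\right) + 22\right) = 3 - \left(25 + 22\right) = 3 - 47 = -44$)
$S{\left(M,u \right)} = u + M u^{2}$ ($S{\left(M,u \right)} = M u u + u = M u^{2} + u = u + M u^{2}$)
$\left(S{\left(s,-60 \right)} - 391\right) - 24403 = \left(- 60 \left(1 - -2640\right) - 391\right) - 24403 = \left(- 60 \left(1 + 2640\right) - 391\right) - 24403 = \left(\left(-60\right) 2641 - 391\right) - 24403 = \left(-158460 - 391\right) - 24403 = -158851 - 24403 = -183254$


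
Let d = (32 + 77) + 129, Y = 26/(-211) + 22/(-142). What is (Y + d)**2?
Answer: 12682936038721/224430361 ≈ 56512.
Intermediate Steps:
Y = -4167/14981 (Y = 26*(-1/211) + 22*(-1/142) = -26/211 - 11/71 = -4167/14981 ≈ -0.27815)
d = 238 (d = 109 + 129 = 238)
(Y + d)**2 = (-4167/14981 + 238)**2 = (3561311/14981)**2 = 12682936038721/224430361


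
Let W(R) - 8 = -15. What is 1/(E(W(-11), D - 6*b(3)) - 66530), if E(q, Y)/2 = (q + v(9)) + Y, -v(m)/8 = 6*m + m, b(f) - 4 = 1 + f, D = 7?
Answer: -1/67634 ≈ -1.4785e-5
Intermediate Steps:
b(f) = 5 + f (b(f) = 4 + (1 + f) = 5 + f)
W(R) = -7 (W(R) = 8 - 15 = -7)
v(m) = -56*m (v(m) = -8*(6*m + m) = -56*m)
E(q, Y) = -1008 + 2*Y + 2*q (E(q, Y) = 2*((q - 56*9) + Y) = 2*((q - 504) + Y) = 2*((-504 + q) + Y) = 2*(-504 + Y + q) = -1008 + 2*Y + 2*q)
1/(E(W(-11), D - 6*b(3)) - 66530) = 1/((-1008 + 2*(7 - 6*(5 + 3)) + 2*(-7)) - 66530) = 1/((-1008 + 2*(7 - 6*8) - 14) - 66530) = 1/((-1008 + 2*(7 - 48) - 14) - 66530) = 1/((-1008 + 2*(-41) - 14) - 66530) = 1/((-1008 - 82 - 14) - 66530) = 1/(-1104 - 66530) = 1/(-67634) = -1/67634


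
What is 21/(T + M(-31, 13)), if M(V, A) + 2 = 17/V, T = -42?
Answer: -651/1381 ≈ -0.47140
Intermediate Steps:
M(V, A) = -2 + 17/V
21/(T + M(-31, 13)) = 21/(-42 + (-2 + 17/(-31))) = 21/(-42 + (-2 + 17*(-1/31))) = 21/(-42 + (-2 - 17/31)) = 21/(-42 - 79/31) = 21/(-1381/31) = 21*(-31/1381) = -651/1381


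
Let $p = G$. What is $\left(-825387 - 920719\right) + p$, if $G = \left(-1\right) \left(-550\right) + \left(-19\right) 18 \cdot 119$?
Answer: $-1786254$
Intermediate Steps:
$G = -40148$ ($G = 550 - 40698 = -40148$)
$p = -40148$
$\left(-825387 - 920719\right) + p = \left(-825387 - 920719\right) - 40148 = -1746106 - 40148 = -1786254$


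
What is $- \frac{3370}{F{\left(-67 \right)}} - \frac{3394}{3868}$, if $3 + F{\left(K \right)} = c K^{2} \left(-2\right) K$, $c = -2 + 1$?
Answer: $- \frac{1014277133}{1163357086} \approx -0.87185$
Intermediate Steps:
$c = -1$
$F{\left(K \right)} = -3 + 2 K^{3}$ ($F{\left(K \right)} = -3 + - K^{2} \left(-2\right) K = -3 + 2 K^{2} K = -3 + 2 K^{3}$)
$- \frac{3370}{F{\left(-67 \right)}} - \frac{3394}{3868} = - \frac{3370}{-3 + 2 \left(-67\right)^{3}} - \frac{3394}{3868} = - \frac{3370}{-3 + 2 \left(-300763\right)} - \frac{1697}{1934} = - \frac{3370}{-3 - 601526} - \frac{1697}{1934} = - \frac{3370}{-601529} - \frac{1697}{1934} = \left(-3370\right) \left(- \frac{1}{601529}\right) - \frac{1697}{1934} = \frac{3370}{601529} - \frac{1697}{1934} = - \frac{1014277133}{1163357086}$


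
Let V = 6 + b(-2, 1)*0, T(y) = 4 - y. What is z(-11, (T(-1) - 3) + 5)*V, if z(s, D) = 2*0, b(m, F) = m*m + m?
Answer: 0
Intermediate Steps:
b(m, F) = m + m² (b(m, F) = m² + m = m + m²)
z(s, D) = 0
V = 6 (V = 6 - 2*(1 - 2)*0 = 6 - 2*(-1)*0 = 6 + 2*0 = 6 + 0 = 6)
z(-11, (T(-1) - 3) + 5)*V = 0*6 = 0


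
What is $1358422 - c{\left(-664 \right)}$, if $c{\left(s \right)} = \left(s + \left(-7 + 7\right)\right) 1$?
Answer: $1359086$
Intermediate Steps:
$c{\left(s \right)} = s$ ($c{\left(s \right)} = \left(s + 0\right) 1 = s 1 = s$)
$1358422 - c{\left(-664 \right)} = 1358422 - -664 = 1358422 + 664 = 1359086$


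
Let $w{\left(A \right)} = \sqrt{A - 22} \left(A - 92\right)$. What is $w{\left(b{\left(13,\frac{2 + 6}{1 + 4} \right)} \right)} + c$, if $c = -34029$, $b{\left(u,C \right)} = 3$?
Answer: $-34029 - 89 i \sqrt{19} \approx -34029.0 - 387.94 i$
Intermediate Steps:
$w{\left(A \right)} = \sqrt{-22 + A} \left(-92 + A\right)$
$w{\left(b{\left(13,\frac{2 + 6}{1 + 4} \right)} \right)} + c = \sqrt{-22 + 3} \left(-92 + 3\right) - 34029 = \sqrt{-19} \left(-89\right) - 34029 = i \sqrt{19} \left(-89\right) - 34029 = - 89 i \sqrt{19} - 34029 = -34029 - 89 i \sqrt{19}$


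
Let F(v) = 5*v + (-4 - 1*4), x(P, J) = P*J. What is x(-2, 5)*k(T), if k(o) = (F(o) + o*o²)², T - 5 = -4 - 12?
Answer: -19432360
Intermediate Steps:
x(P, J) = J*P
T = -11 (T = 5 + (-4 - 12) = 5 - 16 = -11)
F(v) = -8 + 5*v (F(v) = 5*v + (-4 - 4) = 5*v - 8 = -8 + 5*v)
k(o) = (-8 + o³ + 5*o)² (k(o) = ((-8 + 5*o) + o*o²)² = ((-8 + 5*o) + o³)² = (-8 + o³ + 5*o)²)
x(-2, 5)*k(T) = (5*(-2))*(-8 + (-11)³ + 5*(-11))² = -10*(-8 - 1331 - 55)² = -10*(-1394)² = -10*1943236 = -19432360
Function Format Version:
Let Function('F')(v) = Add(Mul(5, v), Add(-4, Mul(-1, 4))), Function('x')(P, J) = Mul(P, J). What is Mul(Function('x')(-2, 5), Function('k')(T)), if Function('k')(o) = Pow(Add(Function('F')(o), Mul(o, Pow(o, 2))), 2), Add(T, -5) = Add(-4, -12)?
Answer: -19432360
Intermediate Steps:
Function('x')(P, J) = Mul(J, P)
T = -11 (T = Add(5, Add(-4, -12)) = Add(5, -16) = -11)
Function('F')(v) = Add(-8, Mul(5, v)) (Function('F')(v) = Add(Mul(5, v), Add(-4, -4)) = Add(Mul(5, v), -8) = Add(-8, Mul(5, v)))
Function('k')(o) = Pow(Add(-8, Pow(o, 3), Mul(5, o)), 2) (Function('k')(o) = Pow(Add(Add(-8, Mul(5, o)), Mul(o, Pow(o, 2))), 2) = Pow(Add(Add(-8, Mul(5, o)), Pow(o, 3)), 2) = Pow(Add(-8, Pow(o, 3), Mul(5, o)), 2))
Mul(Function('x')(-2, 5), Function('k')(T)) = Mul(Mul(5, -2), Pow(Add(-8, Pow(-11, 3), Mul(5, -11)), 2)) = Mul(-10, Pow(Add(-8, -1331, -55), 2)) = Mul(-10, Pow(-1394, 2)) = Mul(-10, 1943236) = -19432360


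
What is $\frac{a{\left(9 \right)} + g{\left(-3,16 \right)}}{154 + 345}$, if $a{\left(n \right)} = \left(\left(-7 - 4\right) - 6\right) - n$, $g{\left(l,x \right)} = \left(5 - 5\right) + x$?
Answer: $- \frac{10}{499} \approx -0.02004$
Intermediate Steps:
$g{\left(l,x \right)} = x$ ($g{\left(l,x \right)} = 0 + x = x$)
$a{\left(n \right)} = -17 - n$ ($a{\left(n \right)} = \left(-11 - 6\right) - n = -17 - n$)
$\frac{a{\left(9 \right)} + g{\left(-3,16 \right)}}{154 + 345} = \frac{\left(-17 - 9\right) + 16}{154 + 345} = \frac{\left(-17 - 9\right) + 16}{499} = \left(-26 + 16\right) \frac{1}{499} = \left(-10\right) \frac{1}{499} = - \frac{10}{499}$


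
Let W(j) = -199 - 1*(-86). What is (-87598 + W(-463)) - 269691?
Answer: -357402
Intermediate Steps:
W(j) = -113 (W(j) = -199 + 86 = -113)
(-87598 + W(-463)) - 269691 = (-87598 - 113) - 269691 = -87711 - 269691 = -357402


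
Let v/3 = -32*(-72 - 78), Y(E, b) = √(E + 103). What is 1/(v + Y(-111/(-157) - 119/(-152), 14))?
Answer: 343641600/4948436546453 - 2*√14876501402/4948436546453 ≈ 6.9395e-5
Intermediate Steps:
Y(E, b) = √(103 + E)
v = 14400 (v = 3*(-32*(-72 - 78)) = 3*(-32*(-150)) = 3*4800 = 14400)
1/(v + Y(-111/(-157) - 119/(-152), 14)) = 1/(14400 + √(103 + (-111/(-157) - 119/(-152)))) = 1/(14400 + √(103 + (-111*(-1/157) - 119*(-1/152)))) = 1/(14400 + √(103 + (111/157 + 119/152))) = 1/(14400 + √(103 + 35555/23864)) = 1/(14400 + √(2493547/23864)) = 1/(14400 + √14876501402/11932)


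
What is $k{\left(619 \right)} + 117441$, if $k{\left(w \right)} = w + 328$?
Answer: $118388$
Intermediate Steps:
$k{\left(w \right)} = 328 + w$
$k{\left(619 \right)} + 117441 = \left(328 + 619\right) + 117441 = 947 + 117441 = 118388$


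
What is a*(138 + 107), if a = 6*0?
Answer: 0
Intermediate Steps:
a = 0
a*(138 + 107) = 0*(138 + 107) = 0*245 = 0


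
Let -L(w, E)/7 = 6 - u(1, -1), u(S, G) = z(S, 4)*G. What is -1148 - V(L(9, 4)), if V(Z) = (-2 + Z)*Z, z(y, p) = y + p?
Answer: -7231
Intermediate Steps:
z(y, p) = p + y
u(S, G) = G*(4 + S) (u(S, G) = (4 + S)*G = G*(4 + S))
L(w, E) = -77 (L(w, E) = -7*(6 - (-1)*(4 + 1)) = -7*(6 - (-1)*5) = -7*(6 - 1*(-5)) = -7*(6 + 5) = -7*11 = -77)
V(Z) = Z*(-2 + Z)
-1148 - V(L(9, 4)) = -1148 - (-77)*(-2 - 77) = -1148 - (-77)*(-79) = -1148 - 1*6083 = -1148 - 6083 = -7231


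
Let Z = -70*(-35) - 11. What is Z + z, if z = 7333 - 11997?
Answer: -2225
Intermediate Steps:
Z = 2439 (Z = 2450 - 11 = 2439)
z = -4664
Z + z = 2439 - 4664 = -2225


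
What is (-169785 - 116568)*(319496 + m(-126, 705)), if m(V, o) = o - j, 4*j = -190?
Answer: -183408237441/2 ≈ -9.1704e+10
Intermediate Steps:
j = -95/2 (j = (¼)*(-190) = -95/2 ≈ -47.500)
m(V, o) = 95/2 + o (m(V, o) = o - 1*(-95/2) = o + 95/2 = 95/2 + o)
(-169785 - 116568)*(319496 + m(-126, 705)) = (-169785 - 116568)*(319496 + (95/2 + 705)) = -286353*(319496 + 1505/2) = -286353*640497/2 = -183408237441/2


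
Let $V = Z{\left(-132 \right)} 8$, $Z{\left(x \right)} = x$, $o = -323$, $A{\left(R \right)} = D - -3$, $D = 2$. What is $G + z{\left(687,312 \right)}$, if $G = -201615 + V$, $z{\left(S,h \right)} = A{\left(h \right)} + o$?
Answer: $-202989$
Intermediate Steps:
$A{\left(R \right)} = 5$ ($A{\left(R \right)} = 2 - -3 = 2 + 3 = 5$)
$z{\left(S,h \right)} = -318$ ($z{\left(S,h \right)} = 5 - 323 = -318$)
$V = -1056$ ($V = \left(-132\right) 8 = -1056$)
$G = -202671$ ($G = -201615 - 1056 = -202671$)
$G + z{\left(687,312 \right)} = -202671 - 318 = -202989$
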